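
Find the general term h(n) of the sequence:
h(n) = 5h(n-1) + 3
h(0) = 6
First-order linear non-homogeneous.
Homogeneous solution: h_h(n) = A·(5)^n.
Try constant particular solution h_p = K: K = 5K + 3 ⇒ K = - \frac{3}{4}.
General: h(n) = A·(5)^n - \frac{3}{4}.
Apply h(0) = 6: A - \frac{3}{4} = 6 ⇒ A = \frac{27}{4}.
So h(n) = \frac{27 \cdot 5^{n}}{4} - \frac{3}{4}.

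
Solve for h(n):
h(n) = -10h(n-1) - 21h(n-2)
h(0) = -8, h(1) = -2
Characteristic equation: x² + 10x + 21 = 0, which factors as (x - (-3))(x - (-7)) = 0.
Roots r₁ = -3, r₂ = -7 (distinct).
General solution: h(n) = A·(-3)^n + B·(-7)^n.
From h(0) = -8: A + B = -8.
From h(1) = -2: -3A - 7B = -2.
Solving: A = - \frac{29}{2}, B = \frac{13}{2}.
So h(n) = - \frac{29 \left(-3\right)^{n}}{2} + \frac{13 \left(-7\right)^{n}}{2}.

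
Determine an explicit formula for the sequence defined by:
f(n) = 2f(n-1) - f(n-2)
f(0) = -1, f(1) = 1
Characteristic equation: x² - 2x + 1 = 0, which is (x - (1))².
Repeated root r = 1.
General solution: f(n) = (A + Bn)·(1)^n.
From f(0) = -1: A = -1.
From f(1) = 1: (A + B)·(1) = 1 ⇒ B = 2.
So f(n) = \left(2 n - 1\right) \cdot (1)^n.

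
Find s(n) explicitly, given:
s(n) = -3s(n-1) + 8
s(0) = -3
First-order linear non-homogeneous.
Homogeneous solution: s_h(n) = A·(-3)^n.
Try constant particular solution s_p = K: K = -3K + 8 ⇒ K = 2.
General: s(n) = A·(-3)^n + 2.
Apply s(0) = -3: A + 2 = -3 ⇒ A = -5.
So s(n) = 2 - 5 \left(-3\right)^{n}.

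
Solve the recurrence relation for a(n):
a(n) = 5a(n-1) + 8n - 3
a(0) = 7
First-order linear with linear forcing.
Homogeneous solution: a_h(n) = A·(5)^n.
Try particular a_p(n) = pn + q. Substituting:
  pn + q = 5(p(n-1) + q) + 8n - 3.
Matching the n-coefficient: p = 5p + 8 ⇒ p = -2.
Matching constants: q = -5p + 5q - 3 ⇒ q = - \frac{7}{4}.
General: a(n) = A·(5)^n - 2 n - \frac{7}{4}.
Apply a(0) = 7: A - \frac{7}{4} = 7 ⇒ A = \frac{35}{4}.
So a(n) = \frac{35 \cdot 5^{n}}{4} - 2 n - \frac{7}{4}.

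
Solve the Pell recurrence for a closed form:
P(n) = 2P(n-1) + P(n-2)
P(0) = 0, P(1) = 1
This is the Pell sequence.
Characteristic equation: x² - 2x - 1 = 0; roots r₁ = 1 + \sqrt{2}, r₂ = 1 - \sqrt{2}.
General: P(n) = A·r₁^n + B·r₂^n. Solving with P(0)=0, P(1)=1 gives A = \frac{\sqrt{2}}{4}, B = - \frac{\sqrt{2}}{4}.
So P(n) = \frac{\sqrt{2} \left(- \left(1 - \sqrt{2}\right)^{n} + \left(1 + \sqrt{2}\right)^{n}\right)}{4}.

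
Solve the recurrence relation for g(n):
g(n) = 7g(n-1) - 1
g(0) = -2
First-order linear non-homogeneous.
Homogeneous solution: g_h(n) = A·(7)^n.
Try constant particular solution g_p = K: K = 7K - 1 ⇒ K = \frac{1}{6}.
General: g(n) = A·(7)^n + \frac{1}{6}.
Apply g(0) = -2: A + \frac{1}{6} = -2 ⇒ A = - \frac{13}{6}.
So g(n) = \frac{1}{6} - \frac{13 \cdot 7^{n}}{6}.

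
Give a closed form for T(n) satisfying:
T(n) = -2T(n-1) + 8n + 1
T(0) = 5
First-order linear with linear forcing.
Homogeneous solution: T_h(n) = A·(-2)^n.
Try particular T_p(n) = pn + q. Substituting:
  pn + q = -2(p(n-1) + q) + 8n + 1.
Matching the n-coefficient: p = -2p + 8 ⇒ p = \frac{8}{3}.
Matching constants: q = 2p - 2q + 1 ⇒ q = \frac{19}{9}.
General: T(n) = A·(-2)^n + \frac{8 n}{3} + \frac{19}{9}.
Apply T(0) = 5: A + \frac{19}{9} = 5 ⇒ A = \frac{26}{9}.
So T(n) = \frac{26 \left(-2\right)^{n}}{9} + \frac{8 n}{3} + \frac{19}{9}.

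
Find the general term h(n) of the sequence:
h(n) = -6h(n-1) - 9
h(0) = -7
First-order linear non-homogeneous.
Homogeneous solution: h_h(n) = A·(-6)^n.
Try constant particular solution h_p = K: K = -6K - 9 ⇒ K = - \frac{9}{7}.
General: h(n) = A·(-6)^n - \frac{9}{7}.
Apply h(0) = -7: A - \frac{9}{7} = -7 ⇒ A = - \frac{40}{7}.
So h(n) = - \frac{40 \left(-6\right)^{n}}{7} - \frac{9}{7}.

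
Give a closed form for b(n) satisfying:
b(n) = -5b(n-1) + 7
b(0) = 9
First-order linear non-homogeneous.
Homogeneous solution: b_h(n) = A·(-5)^n.
Try constant particular solution b_p = K: K = -5K + 7 ⇒ K = \frac{7}{6}.
General: b(n) = A·(-5)^n + \frac{7}{6}.
Apply b(0) = 9: A + \frac{7}{6} = 9 ⇒ A = \frac{47}{6}.
So b(n) = \frac{47 \left(-5\right)^{n}}{6} + \frac{7}{6}.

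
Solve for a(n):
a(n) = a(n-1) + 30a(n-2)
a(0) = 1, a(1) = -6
Characteristic equation: x² - x - 30 = 0, which factors as (x - (-5))(x - (6)) = 0.
Roots r₁ = -5, r₂ = 6 (distinct).
General solution: a(n) = A·(-5)^n + B·(6)^n.
From a(0) = 1: A + B = 1.
From a(1) = -6: -5A + 6B = -6.
Solving: A = \frac{12}{11}, B = - \frac{1}{11}.
So a(n) = \frac{12 \left(-5\right)^{n}}{11} - \frac{6^{n}}{11}.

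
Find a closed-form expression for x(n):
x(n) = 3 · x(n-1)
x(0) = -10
Pure geometric recurrence with ratio 3.
By induction x(n) = x(0) · (3)^n = - 10 \cdot 3^{n}.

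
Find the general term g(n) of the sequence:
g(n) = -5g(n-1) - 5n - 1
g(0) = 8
First-order linear with linear forcing.
Homogeneous solution: g_h(n) = A·(-5)^n.
Try particular g_p(n) = pn + q. Substituting:
  pn + q = -5(p(n-1) + q) - 5n - 1.
Matching the n-coefficient: p = -5p - 5 ⇒ p = - \frac{5}{6}.
Matching constants: q = 5p - 5q - 1 ⇒ q = - \frac{31}{36}.
General: g(n) = A·(-5)^n - \frac{5 n}{6} - \frac{31}{36}.
Apply g(0) = 8: A - \frac{31}{36} = 8 ⇒ A = \frac{319}{36}.
So g(n) = \frac{319 \left(-5\right)^{n}}{36} - \frac{5 n}{6} - \frac{31}{36}.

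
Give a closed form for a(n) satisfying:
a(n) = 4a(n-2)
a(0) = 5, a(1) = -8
Characteristic equation: x² - 4 = 0, which factors as (x - (-2))(x - (2)) = 0.
Roots r₁ = -2, r₂ = 2 (distinct).
General solution: a(n) = A·(-2)^n + B·(2)^n.
From a(0) = 5: A + B = 5.
From a(1) = -8: -2A + 2B = -8.
Solving: A = \frac{9}{2}, B = \frac{1}{2}.
So a(n) = \frac{9 \left(-2\right)^{n}}{2} + \frac{2^{n}}{2}.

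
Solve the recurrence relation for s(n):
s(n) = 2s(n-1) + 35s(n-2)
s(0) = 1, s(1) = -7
Characteristic equation: x² - 2x - 35 = 0, which factors as (x - (-5))(x - (7)) = 0.
Roots r₁ = -5, r₂ = 7 (distinct).
General solution: s(n) = A·(-5)^n + B·(7)^n.
From s(0) = 1: A + B = 1.
From s(1) = -7: -5A + 7B = -7.
Solving: A = \frac{7}{6}, B = - \frac{1}{6}.
So s(n) = \frac{7 \left(-5\right)^{n}}{6} - \frac{7^{n}}{6}.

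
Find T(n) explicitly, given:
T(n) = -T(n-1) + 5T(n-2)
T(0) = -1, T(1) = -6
Characteristic equation: x² + x - 5 = 0.
Discriminant Δ = (-1)² + 4·(5) = 21.
Roots r₁,₂ = (-1 ± √21)/2, so r₁ = - \frac{1}{2} + \frac{\sqrt{21}}{2}, r₂ = - \frac{\sqrt{21}}{2} - \frac{1}{2}.
General solution: T(n) = A·r₁^n + B·r₂^n.
From the initial conditions, A + B = -1 and r₁A + r₂B = -6.
Since r₁ - r₂ = √21: A = (-6 - (-1)r₂)/√21 = - \frac{13 \sqrt{21}}{42} - \frac{1}{2}, and B = -1 - A = - \frac{1}{2} + \frac{13 \sqrt{21}}{42}.
So T(n) = \left(- \frac{13 \sqrt{21}}{42} - \frac{1}{2}\right)\left(- \frac{1}{2} + \frac{\sqrt{21}}{2}\right)^n + \left(- \frac{1}{2} + \frac{13 \sqrt{21}}{42}\right)\left(- \frac{\sqrt{21}}{2} - \frac{1}{2}\right)^n.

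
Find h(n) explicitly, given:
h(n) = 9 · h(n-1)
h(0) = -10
Pure geometric recurrence with ratio 9.
By induction h(n) = h(0) · (9)^n = - 10 \cdot 9^{n}.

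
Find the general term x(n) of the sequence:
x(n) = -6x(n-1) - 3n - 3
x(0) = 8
First-order linear with linear forcing.
Homogeneous solution: x_h(n) = A·(-6)^n.
Try particular x_p(n) = pn + q. Substituting:
  pn + q = -6(p(n-1) + q) - 3n - 3.
Matching the n-coefficient: p = -6p - 3 ⇒ p = - \frac{3}{7}.
Matching constants: q = 6p - 6q - 3 ⇒ q = - \frac{39}{49}.
General: x(n) = A·(-6)^n - \frac{3 n}{7} - \frac{39}{49}.
Apply x(0) = 8: A - \frac{39}{49} = 8 ⇒ A = \frac{431}{49}.
So x(n) = \frac{431 \left(-6\right)^{n}}{49} - \frac{3 n}{7} - \frac{39}{49}.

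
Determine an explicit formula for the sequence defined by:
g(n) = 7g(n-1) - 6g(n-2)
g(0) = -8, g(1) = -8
Characteristic equation: x² - 7x + 6 = 0, which factors as (x - (1))(x - (6)) = 0.
Roots r₁ = 1, r₂ = 6 (distinct).
General solution: g(n) = A·(1)^n + B·(6)^n.
From g(0) = -8: A + B = -8.
From g(1) = -8: A + 6B = -8.
Solving: A = -8, B = 0.
So g(n) = -8.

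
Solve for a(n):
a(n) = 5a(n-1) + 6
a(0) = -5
First-order linear non-homogeneous.
Homogeneous solution: a_h(n) = A·(5)^n.
Try constant particular solution a_p = K: K = 5K + 6 ⇒ K = - \frac{3}{2}.
General: a(n) = A·(5)^n - \frac{3}{2}.
Apply a(0) = -5: A - \frac{3}{2} = -5 ⇒ A = - \frac{7}{2}.
So a(n) = - \frac{7 \cdot 5^{n}}{2} - \frac{3}{2}.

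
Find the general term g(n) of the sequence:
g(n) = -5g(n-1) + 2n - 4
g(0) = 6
First-order linear with linear forcing.
Homogeneous solution: g_h(n) = A·(-5)^n.
Try particular g_p(n) = pn + q. Substituting:
  pn + q = -5(p(n-1) + q) + 2n - 4.
Matching the n-coefficient: p = -5p + 2 ⇒ p = \frac{1}{3}.
Matching constants: q = 5p - 5q - 4 ⇒ q = - \frac{7}{18}.
General: g(n) = A·(-5)^n + \frac{n}{3} - \frac{7}{18}.
Apply g(0) = 6: A - \frac{7}{18} = 6 ⇒ A = \frac{115}{18}.
So g(n) = \frac{115 \left(-5\right)^{n}}{18} + \frac{n}{3} - \frac{7}{18}.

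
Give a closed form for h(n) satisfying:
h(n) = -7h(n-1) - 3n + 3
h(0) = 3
First-order linear with linear forcing.
Homogeneous solution: h_h(n) = A·(-7)^n.
Try particular h_p(n) = pn + q. Substituting:
  pn + q = -7(p(n-1) + q) - 3n + 3.
Matching the n-coefficient: p = -7p - 3 ⇒ p = - \frac{3}{8}.
Matching constants: q = 7p - 7q + 3 ⇒ q = \frac{3}{64}.
General: h(n) = A·(-7)^n - \frac{3 n}{8} + \frac{3}{64}.
Apply h(0) = 3: A + \frac{3}{64} = 3 ⇒ A = \frac{189}{64}.
So h(n) = \frac{189 \left(-7\right)^{n}}{64} - \frac{3 n}{8} + \frac{3}{64}.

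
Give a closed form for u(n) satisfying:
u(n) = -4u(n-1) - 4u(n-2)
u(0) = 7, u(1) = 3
Characteristic equation: x² + 4x + 4 = 0, which is (x - (-2))².
Repeated root r = -2.
General solution: u(n) = (A + Bn)·(-2)^n.
From u(0) = 7: A = 7.
From u(1) = 3: (A + B)·(-2) = 3 ⇒ B = - \frac{17}{2}.
So u(n) = \left(7 - \frac{17 n}{2}\right) \cdot (-2)^n.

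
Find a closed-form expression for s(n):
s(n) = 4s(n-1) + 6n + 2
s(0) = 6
First-order linear with linear forcing.
Homogeneous solution: s_h(n) = A·(4)^n.
Try particular s_p(n) = pn + q. Substituting:
  pn + q = 4(p(n-1) + q) + 6n + 2.
Matching the n-coefficient: p = 4p + 6 ⇒ p = -2.
Matching constants: q = -4p + 4q + 2 ⇒ q = - \frac{10}{3}.
General: s(n) = A·(4)^n - 2 n - \frac{10}{3}.
Apply s(0) = 6: A - \frac{10}{3} = 6 ⇒ A = \frac{28}{3}.
So s(n) = \frac{28 \cdot 4^{n}}{3} - 2 n - \frac{10}{3}.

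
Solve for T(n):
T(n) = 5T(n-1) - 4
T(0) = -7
First-order linear non-homogeneous.
Homogeneous solution: T_h(n) = A·(5)^n.
Try constant particular solution T_p = K: K = 5K - 4 ⇒ K = 1.
General: T(n) = A·(5)^n + 1.
Apply T(0) = -7: A + 1 = -7 ⇒ A = -8.
So T(n) = 1 - 8 \cdot 5^{n}.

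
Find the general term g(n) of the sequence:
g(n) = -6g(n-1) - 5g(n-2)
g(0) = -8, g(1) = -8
Characteristic equation: x² + 6x + 5 = 0, which factors as (x - (-5))(x - (-1)) = 0.
Roots r₁ = -5, r₂ = -1 (distinct).
General solution: g(n) = A·(-5)^n + B·(-1)^n.
From g(0) = -8: A + B = -8.
From g(1) = -8: -5A - B = -8.
Solving: A = 4, B = -12.
So g(n) = - 12 \left(-1\right)^{n} + 4 \left(-5\right)^{n}.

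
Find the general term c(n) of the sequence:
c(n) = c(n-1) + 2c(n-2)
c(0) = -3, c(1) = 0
Characteristic equation: x² - x - 2 = 0, which factors as (x - (-1))(x - (2)) = 0.
Roots r₁ = -1, r₂ = 2 (distinct).
General solution: c(n) = A·(-1)^n + B·(2)^n.
From c(0) = -3: A + B = -3.
From c(1) = 0: -A + 2B = 0.
Solving: A = -2, B = -1.
So c(n) = - 2 \left(-1\right)^{n} - 2^{n}.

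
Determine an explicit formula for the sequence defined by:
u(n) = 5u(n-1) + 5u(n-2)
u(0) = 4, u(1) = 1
Characteristic equation: x² - 5x - 5 = 0.
Discriminant Δ = (5)² + 4·(5) = 45.
Roots r₁,₂ = (5 ± √45)/2, so r₁ = \frac{5}{2} + \frac{3 \sqrt{5}}{2}, r₂ = \frac{5}{2} - \frac{3 \sqrt{5}}{2}.
General solution: u(n) = A·r₁^n + B·r₂^n.
From the initial conditions, A + B = 4 and r₁A + r₂B = 1.
Since r₁ - r₂ = √45: A = (1 - (4)r₂)/√45 = 2 - \frac{3 \sqrt{5}}{5}, and B = 4 - A = \frac{3 \sqrt{5}}{5} + 2.
So u(n) = \left(2 - \frac{3 \sqrt{5}}{5}\right)\left(\frac{5}{2} + \frac{3 \sqrt{5}}{2}\right)^n + \left(\frac{3 \sqrt{5}}{5} + 2\right)\left(\frac{5}{2} - \frac{3 \sqrt{5}}{2}\right)^n.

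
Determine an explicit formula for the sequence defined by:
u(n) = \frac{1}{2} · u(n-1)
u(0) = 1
Pure geometric recurrence with ratio \frac{1}{2}.
By induction u(n) = u(0) · (\frac{1}{2})^n = \left(\frac{1}{2}\right)^{n}.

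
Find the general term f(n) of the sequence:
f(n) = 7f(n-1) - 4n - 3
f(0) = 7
First-order linear with linear forcing.
Homogeneous solution: f_h(n) = A·(7)^n.
Try particular f_p(n) = pn + q. Substituting:
  pn + q = 7(p(n-1) + q) - 4n - 3.
Matching the n-coefficient: p = 7p - 4 ⇒ p = \frac{2}{3}.
Matching constants: q = -7p + 7q - 3 ⇒ q = \frac{23}{18}.
General: f(n) = A·(7)^n + \frac{2 n}{3} + \frac{23}{18}.
Apply f(0) = 7: A + \frac{23}{18} = 7 ⇒ A = \frac{103}{18}.
So f(n) = \frac{103 \cdot 7^{n}}{18} + \frac{2 n}{3} + \frac{23}{18}.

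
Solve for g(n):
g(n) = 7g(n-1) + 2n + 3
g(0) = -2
First-order linear with linear forcing.
Homogeneous solution: g_h(n) = A·(7)^n.
Try particular g_p(n) = pn + q. Substituting:
  pn + q = 7(p(n-1) + q) + 2n + 3.
Matching the n-coefficient: p = 7p + 2 ⇒ p = - \frac{1}{3}.
Matching constants: q = -7p + 7q + 3 ⇒ q = - \frac{8}{9}.
General: g(n) = A·(7)^n - \frac{n}{3} - \frac{8}{9}.
Apply g(0) = -2: A - \frac{8}{9} = -2 ⇒ A = - \frac{10}{9}.
So g(n) = - \frac{10 \cdot 7^{n}}{9} - \frac{n}{3} - \frac{8}{9}.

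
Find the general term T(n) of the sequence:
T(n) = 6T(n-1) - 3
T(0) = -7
First-order linear non-homogeneous.
Homogeneous solution: T_h(n) = A·(6)^n.
Try constant particular solution T_p = K: K = 6K - 3 ⇒ K = \frac{3}{5}.
General: T(n) = A·(6)^n + \frac{3}{5}.
Apply T(0) = -7: A + \frac{3}{5} = -7 ⇒ A = - \frac{38}{5}.
So T(n) = \frac{3}{5} - \frac{38 \cdot 6^{n}}{5}.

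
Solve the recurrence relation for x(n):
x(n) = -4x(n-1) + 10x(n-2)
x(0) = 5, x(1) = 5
Characteristic equation: x² + 4x - 10 = 0.
Discriminant Δ = (-4)² + 4·(10) = 56.
Roots r₁,₂ = (-4 ± √56)/2, so r₁ = -2 + \sqrt{14}, r₂ = - \sqrt{14} - 2.
General solution: x(n) = A·r₁^n + B·r₂^n.
From the initial conditions, A + B = 5 and r₁A + r₂B = 5.
Since r₁ - r₂ = √56: A = (5 - (5)r₂)/√56 = \frac{15 \sqrt{14}}{28} + \frac{5}{2}, and B = 5 - A = \frac{5}{2} - \frac{15 \sqrt{14}}{28}.
So x(n) = \left(\frac{15 \sqrt{14}}{28} + \frac{5}{2}\right)\left(-2 + \sqrt{14}\right)^n + \left(\frac{5}{2} - \frac{15 \sqrt{14}}{28}\right)\left(- \sqrt{14} - 2\right)^n.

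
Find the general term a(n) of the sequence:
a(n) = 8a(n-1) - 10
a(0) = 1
First-order linear non-homogeneous.
Homogeneous solution: a_h(n) = A·(8)^n.
Try constant particular solution a_p = K: K = 8K - 10 ⇒ K = \frac{10}{7}.
General: a(n) = A·(8)^n + \frac{10}{7}.
Apply a(0) = 1: A + \frac{10}{7} = 1 ⇒ A = - \frac{3}{7}.
So a(n) = \frac{10}{7} - \frac{3 \cdot 8^{n}}{7}.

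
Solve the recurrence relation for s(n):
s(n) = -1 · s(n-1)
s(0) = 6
Pure geometric recurrence with ratio -1.
By induction s(n) = s(0) · (-1)^n = 6 \left(-1\right)^{n}.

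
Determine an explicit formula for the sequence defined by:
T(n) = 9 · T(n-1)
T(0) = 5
Pure geometric recurrence with ratio 9.
By induction T(n) = T(0) · (9)^n = 5 \cdot 9^{n}.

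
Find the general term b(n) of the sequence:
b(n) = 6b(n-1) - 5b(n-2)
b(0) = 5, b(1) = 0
Characteristic equation: x² - 6x + 5 = 0, which factors as (x - (1))(x - (5)) = 0.
Roots r₁ = 1, r₂ = 5 (distinct).
General solution: b(n) = A·(1)^n + B·(5)^n.
From b(0) = 5: A + B = 5.
From b(1) = 0: A + 5B = 0.
Solving: A = \frac{25}{4}, B = - \frac{5}{4}.
So b(n) = \frac{25}{4} - \frac{5 \cdot 5^{n}}{4}.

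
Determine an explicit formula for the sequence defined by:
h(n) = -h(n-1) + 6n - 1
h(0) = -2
First-order linear with linear forcing.
Homogeneous solution: h_h(n) = A·(-1)^n.
Try particular h_p(n) = pn + q. Substituting:
  pn + q = -(p(n-1) + q) + 6n - 1.
Matching the n-coefficient: p = -p + 6 ⇒ p = 3.
Matching constants: q = p - q - 1 ⇒ q = 1.
General: h(n) = A·(-1)^n + 3 n + 1.
Apply h(0) = -2: A + 1 = -2 ⇒ A = -3.
So h(n) = - 3 \left(-1\right)^{n} + 3 n + 1.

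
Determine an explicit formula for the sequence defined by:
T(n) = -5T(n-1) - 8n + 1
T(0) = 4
First-order linear with linear forcing.
Homogeneous solution: T_h(n) = A·(-5)^n.
Try particular T_p(n) = pn + q. Substituting:
  pn + q = -5(p(n-1) + q) - 8n + 1.
Matching the n-coefficient: p = -5p - 8 ⇒ p = - \frac{4}{3}.
Matching constants: q = 5p - 5q + 1 ⇒ q = - \frac{17}{18}.
General: T(n) = A·(-5)^n - \frac{4 n}{3} - \frac{17}{18}.
Apply T(0) = 4: A - \frac{17}{18} = 4 ⇒ A = \frac{89}{18}.
So T(n) = \frac{89 \left(-5\right)^{n}}{18} - \frac{4 n}{3} - \frac{17}{18}.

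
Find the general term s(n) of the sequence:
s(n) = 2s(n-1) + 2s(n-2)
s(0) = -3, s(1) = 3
Characteristic equation: x² - 2x - 2 = 0.
Discriminant Δ = (2)² + 4·(2) = 12.
Roots r₁,₂ = (2 ± √12)/2, so r₁ = 1 + \sqrt{3}, r₂ = 1 - \sqrt{3}.
General solution: s(n) = A·r₁^n + B·r₂^n.
From the initial conditions, A + B = -3 and r₁A + r₂B = 3.
Since r₁ - r₂ = √12: A = (3 - (-3)r₂)/√12 = - \frac{3}{2} + \sqrt{3}, and B = -3 - A = - \sqrt{3} - \frac{3}{2}.
So s(n) = \left(- \frac{3}{2} + \sqrt{3}\right)\left(1 + \sqrt{3}\right)^n + \left(- \sqrt{3} - \frac{3}{2}\right)\left(1 - \sqrt{3}\right)^n.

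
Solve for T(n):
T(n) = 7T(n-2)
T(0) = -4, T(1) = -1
Characteristic equation: x² - 7 = 0.
Discriminant Δ = (0)² + 4·(7) = 28.
Roots r₁,₂ = (0 ± √28)/2, so r₁ = \sqrt{7}, r₂ = - \sqrt{7}.
General solution: T(n) = A·r₁^n + B·r₂^n.
From the initial conditions, A + B = -4 and r₁A + r₂B = -1.
Since r₁ - r₂ = √28: A = (-1 - (-4)r₂)/√28 = -2 - \frac{\sqrt{7}}{14}, and B = -4 - A = -2 + \frac{\sqrt{7}}{14}.
So T(n) = \left(-2 - \frac{\sqrt{7}}{14}\right)\left(\sqrt{7}\right)^n + \left(-2 + \frac{\sqrt{7}}{14}\right)\left(- \sqrt{7}\right)^n.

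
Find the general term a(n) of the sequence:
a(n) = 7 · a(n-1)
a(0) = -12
Pure geometric recurrence with ratio 7.
By induction a(n) = a(0) · (7)^n = - 12 \cdot 7^{n}.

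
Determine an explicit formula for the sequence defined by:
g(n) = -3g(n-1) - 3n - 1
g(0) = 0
First-order linear with linear forcing.
Homogeneous solution: g_h(n) = A·(-3)^n.
Try particular g_p(n) = pn + q. Substituting:
  pn + q = -3(p(n-1) + q) - 3n - 1.
Matching the n-coefficient: p = -3p - 3 ⇒ p = - \frac{3}{4}.
Matching constants: q = 3p - 3q - 1 ⇒ q = - \frac{13}{16}.
General: g(n) = A·(-3)^n - \frac{3 n}{4} - \frac{13}{16}.
Apply g(0) = 0: A - \frac{13}{16} = 0 ⇒ A = \frac{13}{16}.
So g(n) = \frac{13 \left(-3\right)^{n}}{16} - \frac{3 n}{4} - \frac{13}{16}.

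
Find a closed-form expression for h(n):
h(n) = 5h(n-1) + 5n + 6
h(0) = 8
First-order linear with linear forcing.
Homogeneous solution: h_h(n) = A·(5)^n.
Try particular h_p(n) = pn + q. Substituting:
  pn + q = 5(p(n-1) + q) + 5n + 6.
Matching the n-coefficient: p = 5p + 5 ⇒ p = - \frac{5}{4}.
Matching constants: q = -5p + 5q + 6 ⇒ q = - \frac{49}{16}.
General: h(n) = A·(5)^n - \frac{5 n}{4} - \frac{49}{16}.
Apply h(0) = 8: A - \frac{49}{16} = 8 ⇒ A = \frac{177}{16}.
So h(n) = \frac{177 \cdot 5^{n}}{16} - \frac{5 n}{4} - \frac{49}{16}.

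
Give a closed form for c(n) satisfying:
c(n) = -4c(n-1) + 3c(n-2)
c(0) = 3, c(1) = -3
Characteristic equation: x² + 4x - 3 = 0.
Discriminant Δ = (-4)² + 4·(3) = 28.
Roots r₁,₂ = (-4 ± √28)/2, so r₁ = -2 + \sqrt{7}, r₂ = - \sqrt{7} - 2.
General solution: c(n) = A·r₁^n + B·r₂^n.
From the initial conditions, A + B = 3 and r₁A + r₂B = -3.
Since r₁ - r₂ = √28: A = (-3 - (3)r₂)/√28 = \frac{3 \sqrt{7}}{14} + \frac{3}{2}, and B = 3 - A = \frac{3}{2} - \frac{3 \sqrt{7}}{14}.
So c(n) = \left(\frac{3 \sqrt{7}}{14} + \frac{3}{2}\right)\left(-2 + \sqrt{7}\right)^n + \left(\frac{3}{2} - \frac{3 \sqrt{7}}{14}\right)\left(- \sqrt{7} - 2\right)^n.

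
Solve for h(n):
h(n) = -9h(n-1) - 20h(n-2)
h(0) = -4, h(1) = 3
Characteristic equation: x² + 9x + 20 = 0, which factors as (x - (-4))(x - (-5)) = 0.
Roots r₁ = -4, r₂ = -5 (distinct).
General solution: h(n) = A·(-4)^n + B·(-5)^n.
From h(0) = -4: A + B = -4.
From h(1) = 3: -4A - 5B = 3.
Solving: A = -17, B = 13.
So h(n) = - 17 \left(-4\right)^{n} + 13 \left(-5\right)^{n}.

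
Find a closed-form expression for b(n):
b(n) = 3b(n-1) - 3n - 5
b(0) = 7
First-order linear with linear forcing.
Homogeneous solution: b_h(n) = A·(3)^n.
Try particular b_p(n) = pn + q. Substituting:
  pn + q = 3(p(n-1) + q) - 3n - 5.
Matching the n-coefficient: p = 3p - 3 ⇒ p = \frac{3}{2}.
Matching constants: q = -3p + 3q - 5 ⇒ q = \frac{19}{4}.
General: b(n) = A·(3)^n + \frac{3 n}{2} + \frac{19}{4}.
Apply b(0) = 7: A + \frac{19}{4} = 7 ⇒ A = \frac{9}{4}.
So b(n) = \frac{9 \cdot 3^{n}}{4} + \frac{3 n}{2} + \frac{19}{4}.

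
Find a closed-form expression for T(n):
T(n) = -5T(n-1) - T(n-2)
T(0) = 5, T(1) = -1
Characteristic equation: x² + 5x + 1 = 0.
Discriminant Δ = (-5)² + 4·(-1) = 21.
Roots r₁,₂ = (-5 ± √21)/2, so r₁ = - \frac{5}{2} + \frac{\sqrt{21}}{2}, r₂ = - \frac{5}{2} - \frac{\sqrt{21}}{2}.
General solution: T(n) = A·r₁^n + B·r₂^n.
From the initial conditions, A + B = 5 and r₁A + r₂B = -1.
Since r₁ - r₂ = √21: A = (-1 - (5)r₂)/√21 = \frac{5}{2} + \frac{23 \sqrt{21}}{42}, and B = 5 - A = \frac{5}{2} - \frac{23 \sqrt{21}}{42}.
So T(n) = \left(\frac{5}{2} + \frac{23 \sqrt{21}}{42}\right)\left(- \frac{5}{2} + \frac{\sqrt{21}}{2}\right)^n + \left(\frac{5}{2} - \frac{23 \sqrt{21}}{42}\right)\left(- \frac{5}{2} - \frac{\sqrt{21}}{2}\right)^n.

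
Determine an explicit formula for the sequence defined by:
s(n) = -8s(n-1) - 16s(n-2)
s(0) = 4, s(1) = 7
Characteristic equation: x² + 8x + 16 = 0, which is (x - (-4))².
Repeated root r = -4.
General solution: s(n) = (A + Bn)·(-4)^n.
From s(0) = 4: A = 4.
From s(1) = 7: (A + B)·(-4) = 7 ⇒ B = - \frac{23}{4}.
So s(n) = \left(4 - \frac{23 n}{4}\right) \cdot (-4)^n.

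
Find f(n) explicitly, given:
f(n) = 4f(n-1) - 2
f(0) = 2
First-order linear non-homogeneous.
Homogeneous solution: f_h(n) = A·(4)^n.
Try constant particular solution f_p = K: K = 4K - 2 ⇒ K = \frac{2}{3}.
General: f(n) = A·(4)^n + \frac{2}{3}.
Apply f(0) = 2: A + \frac{2}{3} = 2 ⇒ A = \frac{4}{3}.
So f(n) = \frac{4 \cdot 4^{n}}{3} + \frac{2}{3}.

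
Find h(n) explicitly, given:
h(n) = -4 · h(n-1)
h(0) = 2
Pure geometric recurrence with ratio -4.
By induction h(n) = h(0) · (-4)^n = 2 \left(-4\right)^{n}.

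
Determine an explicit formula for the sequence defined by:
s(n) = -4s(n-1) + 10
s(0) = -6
First-order linear non-homogeneous.
Homogeneous solution: s_h(n) = A·(-4)^n.
Try constant particular solution s_p = K: K = -4K + 10 ⇒ K = 2.
General: s(n) = A·(-4)^n + 2.
Apply s(0) = -6: A + 2 = -6 ⇒ A = -8.
So s(n) = 2 - 8 \left(-4\right)^{n}.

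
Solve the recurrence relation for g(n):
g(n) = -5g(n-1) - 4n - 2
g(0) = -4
First-order linear with linear forcing.
Homogeneous solution: g_h(n) = A·(-5)^n.
Try particular g_p(n) = pn + q. Substituting:
  pn + q = -5(p(n-1) + q) - 4n - 2.
Matching the n-coefficient: p = -5p - 4 ⇒ p = - \frac{2}{3}.
Matching constants: q = 5p - 5q - 2 ⇒ q = - \frac{8}{9}.
General: g(n) = A·(-5)^n - \frac{2 n}{3} - \frac{8}{9}.
Apply g(0) = -4: A - \frac{8}{9} = -4 ⇒ A = - \frac{28}{9}.
So g(n) = - \frac{28 \left(-5\right)^{n}}{9} - \frac{2 n}{3} - \frac{8}{9}.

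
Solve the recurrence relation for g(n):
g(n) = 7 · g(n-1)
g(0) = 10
Pure geometric recurrence with ratio 7.
By induction g(n) = g(0) · (7)^n = 10 \cdot 7^{n}.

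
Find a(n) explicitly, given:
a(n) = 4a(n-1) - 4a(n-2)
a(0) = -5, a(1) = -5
Characteristic equation: x² - 4x + 4 = 0, which is (x - (2))².
Repeated root r = 2.
General solution: a(n) = (A + Bn)·(2)^n.
From a(0) = -5: A = -5.
From a(1) = -5: (A + B)·(2) = -5 ⇒ B = \frac{5}{2}.
So a(n) = \left(\frac{5 n}{2} - 5\right) \cdot (2)^n.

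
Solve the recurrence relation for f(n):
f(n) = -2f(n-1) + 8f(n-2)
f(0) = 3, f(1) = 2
Characteristic equation: x² + 2x - 8 = 0, which factors as (x - (-4))(x - (2)) = 0.
Roots r₁ = -4, r₂ = 2 (distinct).
General solution: f(n) = A·(-4)^n + B·(2)^n.
From f(0) = 3: A + B = 3.
From f(1) = 2: -4A + 2B = 2.
Solving: A = \frac{2}{3}, B = \frac{7}{3}.
So f(n) = \frac{2 \left(-4\right)^{n}}{3} + \frac{7 \cdot 2^{n}}{3}.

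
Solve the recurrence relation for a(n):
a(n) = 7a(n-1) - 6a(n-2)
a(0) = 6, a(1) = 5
Characteristic equation: x² - 7x + 6 = 0, which factors as (x - (1))(x - (6)) = 0.
Roots r₁ = 1, r₂ = 6 (distinct).
General solution: a(n) = A·(1)^n + B·(6)^n.
From a(0) = 6: A + B = 6.
From a(1) = 5: A + 6B = 5.
Solving: A = \frac{31}{5}, B = - \frac{1}{5}.
So a(n) = \frac{31}{5} - \frac{6^{n}}{5}.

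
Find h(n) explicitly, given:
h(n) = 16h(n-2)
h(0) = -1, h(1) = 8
Characteristic equation: x² - 16 = 0, which factors as (x - (4))(x - (-4)) = 0.
Roots r₁ = 4, r₂ = -4 (distinct).
General solution: h(n) = A·(4)^n + B·(-4)^n.
From h(0) = -1: A + B = -1.
From h(1) = 8: 4A - 4B = 8.
Solving: A = \frac{1}{2}, B = - \frac{3}{2}.
So h(n) = - \frac{3 \left(-4\right)^{n}}{2} + \frac{4^{n}}{2}.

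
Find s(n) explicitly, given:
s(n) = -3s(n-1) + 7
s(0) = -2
First-order linear non-homogeneous.
Homogeneous solution: s_h(n) = A·(-3)^n.
Try constant particular solution s_p = K: K = -3K + 7 ⇒ K = \frac{7}{4}.
General: s(n) = A·(-3)^n + \frac{7}{4}.
Apply s(0) = -2: A + \frac{7}{4} = -2 ⇒ A = - \frac{15}{4}.
So s(n) = \frac{7}{4} - \frac{15 \left(-3\right)^{n}}{4}.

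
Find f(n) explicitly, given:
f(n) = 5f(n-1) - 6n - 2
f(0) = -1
First-order linear with linear forcing.
Homogeneous solution: f_h(n) = A·(5)^n.
Try particular f_p(n) = pn + q. Substituting:
  pn + q = 5(p(n-1) + q) - 6n - 2.
Matching the n-coefficient: p = 5p - 6 ⇒ p = \frac{3}{2}.
Matching constants: q = -5p + 5q - 2 ⇒ q = \frac{19}{8}.
General: f(n) = A·(5)^n + \frac{3 n}{2} + \frac{19}{8}.
Apply f(0) = -1: A + \frac{19}{8} = -1 ⇒ A = - \frac{27}{8}.
So f(n) = - \frac{27 \cdot 5^{n}}{8} + \frac{3 n}{2} + \frac{19}{8}.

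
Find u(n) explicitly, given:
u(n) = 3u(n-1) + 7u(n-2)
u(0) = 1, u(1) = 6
Characteristic equation: x² - 3x - 7 = 0.
Discriminant Δ = (3)² + 4·(7) = 37.
Roots r₁,₂ = (3 ± √37)/2, so r₁ = \frac{3}{2} + \frac{\sqrt{37}}{2}, r₂ = \frac{3}{2} - \frac{\sqrt{37}}{2}.
General solution: u(n) = A·r₁^n + B·r₂^n.
From the initial conditions, A + B = 1 and r₁A + r₂B = 6.
Since r₁ - r₂ = √37: A = (6 - (1)r₂)/√37 = \frac{1}{2} + \frac{9 \sqrt{37}}{74}, and B = 1 - A = \frac{1}{2} - \frac{9 \sqrt{37}}{74}.
So u(n) = \left(\frac{1}{2} + \frac{9 \sqrt{37}}{74}\right)\left(\frac{3}{2} + \frac{\sqrt{37}}{2}\right)^n + \left(\frac{1}{2} - \frac{9 \sqrt{37}}{74}\right)\left(\frac{3}{2} - \frac{\sqrt{37}}{2}\right)^n.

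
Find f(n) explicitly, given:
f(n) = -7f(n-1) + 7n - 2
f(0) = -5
First-order linear with linear forcing.
Homogeneous solution: f_h(n) = A·(-7)^n.
Try particular f_p(n) = pn + q. Substituting:
  pn + q = -7(p(n-1) + q) + 7n - 2.
Matching the n-coefficient: p = -7p + 7 ⇒ p = \frac{7}{8}.
Matching constants: q = 7p - 7q - 2 ⇒ q = \frac{33}{64}.
General: f(n) = A·(-7)^n + \frac{7 n}{8} + \frac{33}{64}.
Apply f(0) = -5: A + \frac{33}{64} = -5 ⇒ A = - \frac{353}{64}.
So f(n) = - \frac{353 \left(-7\right)^{n}}{64} + \frac{7 n}{8} + \frac{33}{64}.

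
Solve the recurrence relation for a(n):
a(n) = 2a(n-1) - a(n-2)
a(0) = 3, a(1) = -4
Characteristic equation: x² - 2x + 1 = 0, which is (x - (1))².
Repeated root r = 1.
General solution: a(n) = (A + Bn)·(1)^n.
From a(0) = 3: A = 3.
From a(1) = -4: (A + B)·(1) = -4 ⇒ B = -7.
So a(n) = \left(3 - 7 n\right) \cdot (1)^n.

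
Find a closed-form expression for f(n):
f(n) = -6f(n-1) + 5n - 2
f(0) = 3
First-order linear with linear forcing.
Homogeneous solution: f_h(n) = A·(-6)^n.
Try particular f_p(n) = pn + q. Substituting:
  pn + q = -6(p(n-1) + q) + 5n - 2.
Matching the n-coefficient: p = -6p + 5 ⇒ p = \frac{5}{7}.
Matching constants: q = 6p - 6q - 2 ⇒ q = \frac{16}{49}.
General: f(n) = A·(-6)^n + \frac{5 n}{7} + \frac{16}{49}.
Apply f(0) = 3: A + \frac{16}{49} = 3 ⇒ A = \frac{131}{49}.
So f(n) = \frac{131 \left(-6\right)^{n}}{49} + \frac{5 n}{7} + \frac{16}{49}.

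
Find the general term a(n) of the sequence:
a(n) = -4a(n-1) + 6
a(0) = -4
First-order linear non-homogeneous.
Homogeneous solution: a_h(n) = A·(-4)^n.
Try constant particular solution a_p = K: K = -4K + 6 ⇒ K = \frac{6}{5}.
General: a(n) = A·(-4)^n + \frac{6}{5}.
Apply a(0) = -4: A + \frac{6}{5} = -4 ⇒ A = - \frac{26}{5}.
So a(n) = \frac{6}{5} - \frac{26 \left(-4\right)^{n}}{5}.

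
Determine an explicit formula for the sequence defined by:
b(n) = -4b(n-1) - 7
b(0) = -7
First-order linear non-homogeneous.
Homogeneous solution: b_h(n) = A·(-4)^n.
Try constant particular solution b_p = K: K = -4K - 7 ⇒ K = - \frac{7}{5}.
General: b(n) = A·(-4)^n - \frac{7}{5}.
Apply b(0) = -7: A - \frac{7}{5} = -7 ⇒ A = - \frac{28}{5}.
So b(n) = - \frac{28 \left(-4\right)^{n}}{5} - \frac{7}{5}.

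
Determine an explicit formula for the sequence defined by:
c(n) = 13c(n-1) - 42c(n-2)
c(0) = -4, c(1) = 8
Characteristic equation: x² - 13x + 42 = 0, which factors as (x - (6))(x - (7)) = 0.
Roots r₁ = 6, r₂ = 7 (distinct).
General solution: c(n) = A·(6)^n + B·(7)^n.
From c(0) = -4: A + B = -4.
From c(1) = 8: 6A + 7B = 8.
Solving: A = -36, B = 32.
So c(n) = - 36 \cdot 6^{n} + 32 \cdot 7^{n}.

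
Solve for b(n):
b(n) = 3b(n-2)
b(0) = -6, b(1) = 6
Characteristic equation: x² - 3 = 0.
Discriminant Δ = (0)² + 4·(3) = 12.
Roots r₁,₂ = (0 ± √12)/2, so r₁ = \sqrt{3}, r₂ = - \sqrt{3}.
General solution: b(n) = A·r₁^n + B·r₂^n.
From the initial conditions, A + B = -6 and r₁A + r₂B = 6.
Since r₁ - r₂ = √12: A = (6 - (-6)r₂)/√12 = -3 + \sqrt{3}, and B = -6 - A = -3 - \sqrt{3}.
So b(n) = \left(-3 + \sqrt{3}\right)\left(\sqrt{3}\right)^n + \left(-3 - \sqrt{3}\right)\left(- \sqrt{3}\right)^n.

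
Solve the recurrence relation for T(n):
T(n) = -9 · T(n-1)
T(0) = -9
Pure geometric recurrence with ratio -9.
By induction T(n) = T(0) · (-9)^n = - 9 \left(-9\right)^{n}.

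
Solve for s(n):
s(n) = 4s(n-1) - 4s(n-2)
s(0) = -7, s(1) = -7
Characteristic equation: x² - 4x + 4 = 0, which is (x - (2))².
Repeated root r = 2.
General solution: s(n) = (A + Bn)·(2)^n.
From s(0) = -7: A = -7.
From s(1) = -7: (A + B)·(2) = -7 ⇒ B = \frac{7}{2}.
So s(n) = \left(\frac{7 n}{2} - 7\right) \cdot (2)^n.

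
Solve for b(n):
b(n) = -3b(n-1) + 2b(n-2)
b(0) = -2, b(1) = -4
Characteristic equation: x² + 3x - 2 = 0.
Discriminant Δ = (-3)² + 4·(2) = 17.
Roots r₁,₂ = (-3 ± √17)/2, so r₁ = - \frac{3}{2} + \frac{\sqrt{17}}{2}, r₂ = - \frac{\sqrt{17}}{2} - \frac{3}{2}.
General solution: b(n) = A·r₁^n + B·r₂^n.
From the initial conditions, A + B = -2 and r₁A + r₂B = -4.
Since r₁ - r₂ = √17: A = (-4 - (-2)r₂)/√17 = - \frac{7 \sqrt{17}}{17} - 1, and B = -2 - A = -1 + \frac{7 \sqrt{17}}{17}.
So b(n) = \left(- \frac{7 \sqrt{17}}{17} - 1\right)\left(- \frac{3}{2} + \frac{\sqrt{17}}{2}\right)^n + \left(-1 + \frac{7 \sqrt{17}}{17}\right)\left(- \frac{\sqrt{17}}{2} - \frac{3}{2}\right)^n.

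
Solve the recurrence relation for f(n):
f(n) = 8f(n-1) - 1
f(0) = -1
First-order linear non-homogeneous.
Homogeneous solution: f_h(n) = A·(8)^n.
Try constant particular solution f_p = K: K = 8K - 1 ⇒ K = \frac{1}{7}.
General: f(n) = A·(8)^n + \frac{1}{7}.
Apply f(0) = -1: A + \frac{1}{7} = -1 ⇒ A = - \frac{8}{7}.
So f(n) = \frac{1}{7} - \frac{8 \cdot 8^{n}}{7}.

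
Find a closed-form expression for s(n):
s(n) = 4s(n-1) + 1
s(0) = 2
First-order linear non-homogeneous.
Homogeneous solution: s_h(n) = A·(4)^n.
Try constant particular solution s_p = K: K = 4K + 1 ⇒ K = - \frac{1}{3}.
General: s(n) = A·(4)^n - \frac{1}{3}.
Apply s(0) = 2: A - \frac{1}{3} = 2 ⇒ A = \frac{7}{3}.
So s(n) = \frac{7 \cdot 4^{n}}{3} - \frac{1}{3}.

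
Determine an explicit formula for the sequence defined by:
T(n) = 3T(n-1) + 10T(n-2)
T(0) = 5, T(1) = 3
Characteristic equation: x² - 3x - 10 = 0, which factors as (x - (-2))(x - (5)) = 0.
Roots r₁ = -2, r₂ = 5 (distinct).
General solution: T(n) = A·(-2)^n + B·(5)^n.
From T(0) = 5: A + B = 5.
From T(1) = 3: -2A + 5B = 3.
Solving: A = \frac{22}{7}, B = \frac{13}{7}.
So T(n) = \frac{22 \left(-2\right)^{n}}{7} + \frac{13 \cdot 5^{n}}{7}.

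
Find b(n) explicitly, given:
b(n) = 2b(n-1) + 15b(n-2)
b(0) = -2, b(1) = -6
Characteristic equation: x² - 2x - 15 = 0, which factors as (x - (5))(x - (-3)) = 0.
Roots r₁ = 5, r₂ = -3 (distinct).
General solution: b(n) = A·(5)^n + B·(-3)^n.
From b(0) = -2: A + B = -2.
From b(1) = -6: 5A - 3B = -6.
Solving: A = - \frac{3}{2}, B = - \frac{1}{2}.
So b(n) = - \frac{\left(-3\right)^{n}}{2} - \frac{3 \cdot 5^{n}}{2}.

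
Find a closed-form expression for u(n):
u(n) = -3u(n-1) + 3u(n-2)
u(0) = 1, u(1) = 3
Characteristic equation: x² + 3x - 3 = 0.
Discriminant Δ = (-3)² + 4·(3) = 21.
Roots r₁,₂ = (-3 ± √21)/2, so r₁ = - \frac{3}{2} + \frac{\sqrt{21}}{2}, r₂ = - \frac{\sqrt{21}}{2} - \frac{3}{2}.
General solution: u(n) = A·r₁^n + B·r₂^n.
From the initial conditions, A + B = 1 and r₁A + r₂B = 3.
Since r₁ - r₂ = √21: A = (3 - (1)r₂)/√21 = \frac{1}{2} + \frac{3 \sqrt{21}}{14}, and B = 1 - A = \frac{1}{2} - \frac{3 \sqrt{21}}{14}.
So u(n) = \left(\frac{1}{2} + \frac{3 \sqrt{21}}{14}\right)\left(- \frac{3}{2} + \frac{\sqrt{21}}{2}\right)^n + \left(\frac{1}{2} - \frac{3 \sqrt{21}}{14}\right)\left(- \frac{\sqrt{21}}{2} - \frac{3}{2}\right)^n.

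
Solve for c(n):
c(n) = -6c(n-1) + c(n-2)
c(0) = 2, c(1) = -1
Characteristic equation: x² + 6x - 1 = 0.
Discriminant Δ = (-6)² + 4·(1) = 40.
Roots r₁,₂ = (-6 ± √40)/2, so r₁ = -3 + \sqrt{10}, r₂ = - \sqrt{10} - 3.
General solution: c(n) = A·r₁^n + B·r₂^n.
From the initial conditions, A + B = 2 and r₁A + r₂B = -1.
Since r₁ - r₂ = √40: A = (-1 - (2)r₂)/√40 = \frac{\sqrt{10}}{4} + 1, and B = 2 - A = 1 - \frac{\sqrt{10}}{4}.
So c(n) = \left(\frac{\sqrt{10}}{4} + 1\right)\left(-3 + \sqrt{10}\right)^n + \left(1 - \frac{\sqrt{10}}{4}\right)\left(- \sqrt{10} - 3\right)^n.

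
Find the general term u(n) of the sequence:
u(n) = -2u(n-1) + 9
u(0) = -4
First-order linear non-homogeneous.
Homogeneous solution: u_h(n) = A·(-2)^n.
Try constant particular solution u_p = K: K = -2K + 9 ⇒ K = 3.
General: u(n) = A·(-2)^n + 3.
Apply u(0) = -4: A + 3 = -4 ⇒ A = -7.
So u(n) = 3 - 7 \left(-2\right)^{n}.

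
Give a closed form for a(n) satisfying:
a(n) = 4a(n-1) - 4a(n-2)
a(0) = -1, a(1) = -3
Characteristic equation: x² - 4x + 4 = 0, which is (x - (2))².
Repeated root r = 2.
General solution: a(n) = (A + Bn)·(2)^n.
From a(0) = -1: A = -1.
From a(1) = -3: (A + B)·(2) = -3 ⇒ B = - \frac{1}{2}.
So a(n) = \left(- \frac{n}{2} - 1\right) \cdot (2)^n.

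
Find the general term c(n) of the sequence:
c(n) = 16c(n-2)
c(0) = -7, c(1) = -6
Characteristic equation: x² - 16 = 0, which factors as (x - (-4))(x - (4)) = 0.
Roots r₁ = -4, r₂ = 4 (distinct).
General solution: c(n) = A·(-4)^n + B·(4)^n.
From c(0) = -7: A + B = -7.
From c(1) = -6: -4A + 4B = -6.
Solving: A = - \frac{11}{4}, B = - \frac{17}{4}.
So c(n) = - \frac{11 \left(-4\right)^{n}}{4} - \frac{17 \cdot 4^{n}}{4}.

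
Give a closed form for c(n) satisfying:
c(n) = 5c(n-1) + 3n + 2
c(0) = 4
First-order linear with linear forcing.
Homogeneous solution: c_h(n) = A·(5)^n.
Try particular c_p(n) = pn + q. Substituting:
  pn + q = 5(p(n-1) + q) + 3n + 2.
Matching the n-coefficient: p = 5p + 3 ⇒ p = - \frac{3}{4}.
Matching constants: q = -5p + 5q + 2 ⇒ q = - \frac{23}{16}.
General: c(n) = A·(5)^n - \frac{3 n}{4} - \frac{23}{16}.
Apply c(0) = 4: A - \frac{23}{16} = 4 ⇒ A = \frac{87}{16}.
So c(n) = \frac{87 \cdot 5^{n}}{16} - \frac{3 n}{4} - \frac{23}{16}.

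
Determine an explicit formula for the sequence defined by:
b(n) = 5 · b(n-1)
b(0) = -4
Pure geometric recurrence with ratio 5.
By induction b(n) = b(0) · (5)^n = - 4 \cdot 5^{n}.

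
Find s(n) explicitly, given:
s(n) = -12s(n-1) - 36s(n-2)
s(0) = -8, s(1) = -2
Characteristic equation: x² + 12x + 36 = 0, which is (x - (-6))².
Repeated root r = -6.
General solution: s(n) = (A + Bn)·(-6)^n.
From s(0) = -8: A = -8.
From s(1) = -2: (A + B)·(-6) = -2 ⇒ B = \frac{25}{3}.
So s(n) = \left(\frac{25 n}{3} - 8\right) \cdot (-6)^n.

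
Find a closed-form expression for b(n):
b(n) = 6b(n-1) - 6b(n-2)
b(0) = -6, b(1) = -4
Characteristic equation: x² - 6x + 6 = 0.
Discriminant Δ = (6)² + 4·(-6) = 12.
Roots r₁,₂ = (6 ± √12)/2, so r₁ = \sqrt{3} + 3, r₂ = 3 - \sqrt{3}.
General solution: b(n) = A·r₁^n + B·r₂^n.
From the initial conditions, A + B = -6 and r₁A + r₂B = -4.
Since r₁ - r₂ = √12: A = (-4 - (-6)r₂)/√12 = -3 + \frac{7 \sqrt{3}}{3}, and B = -6 - A = - \frac{7 \sqrt{3}}{3} - 3.
So b(n) = \left(-3 + \frac{7 \sqrt{3}}{3}\right)\left(\sqrt{3} + 3\right)^n + \left(- \frac{7 \sqrt{3}}{3} - 3\right)\left(3 - \sqrt{3}\right)^n.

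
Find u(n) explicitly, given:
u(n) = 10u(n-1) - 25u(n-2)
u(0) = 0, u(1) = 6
Characteristic equation: x² - 10x + 25 = 0, which is (x - (5))².
Repeated root r = 5.
General solution: u(n) = (A + Bn)·(5)^n.
From u(0) = 0: A = 0.
From u(1) = 6: (A + B)·(5) = 6 ⇒ B = \frac{6}{5}.
So u(n) = \left(\frac{6 n}{5}\right) \cdot (5)^n.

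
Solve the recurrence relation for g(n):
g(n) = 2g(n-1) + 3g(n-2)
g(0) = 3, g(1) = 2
Characteristic equation: x² - 2x - 3 = 0, which factors as (x - (-1))(x - (3)) = 0.
Roots r₁ = -1, r₂ = 3 (distinct).
General solution: g(n) = A·(-1)^n + B·(3)^n.
From g(0) = 3: A + B = 3.
From g(1) = 2: -A + 3B = 2.
Solving: A = \frac{7}{4}, B = \frac{5}{4}.
So g(n) = \frac{7 \left(-1\right)^{n}}{4} + \frac{5 \cdot 3^{n}}{4}.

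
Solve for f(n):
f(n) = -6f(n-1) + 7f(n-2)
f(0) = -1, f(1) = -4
Characteristic equation: x² + 6x - 7 = 0, which factors as (x - (-7))(x - (1)) = 0.
Roots r₁ = -7, r₂ = 1 (distinct).
General solution: f(n) = A·(-7)^n + B·(1)^n.
From f(0) = -1: A + B = -1.
From f(1) = -4: -7A + B = -4.
Solving: A = \frac{3}{8}, B = - \frac{11}{8}.
So f(n) = \frac{3 \left(-7\right)^{n}}{8} - \frac{11}{8}.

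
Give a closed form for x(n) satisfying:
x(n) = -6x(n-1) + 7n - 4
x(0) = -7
First-order linear with linear forcing.
Homogeneous solution: x_h(n) = A·(-6)^n.
Try particular x_p(n) = pn + q. Substituting:
  pn + q = -6(p(n-1) + q) + 7n - 4.
Matching the n-coefficient: p = -6p + 7 ⇒ p = 1.
Matching constants: q = 6p - 6q - 4 ⇒ q = \frac{2}{7}.
General: x(n) = A·(-6)^n + n + \frac{2}{7}.
Apply x(0) = -7: A + \frac{2}{7} = -7 ⇒ A = - \frac{51}{7}.
So x(n) = - \frac{51 \left(-6\right)^{n}}{7} + n + \frac{2}{7}.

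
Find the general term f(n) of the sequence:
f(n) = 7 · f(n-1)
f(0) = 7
Pure geometric recurrence with ratio 7.
By induction f(n) = f(0) · (7)^n = 7 \cdot 7^{n}.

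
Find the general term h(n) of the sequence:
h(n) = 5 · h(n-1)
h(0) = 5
Pure geometric recurrence with ratio 5.
By induction h(n) = h(0) · (5)^n = 5 \cdot 5^{n}.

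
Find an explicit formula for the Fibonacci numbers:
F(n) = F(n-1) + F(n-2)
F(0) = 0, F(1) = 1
This is the Fibonacci sequence.
Characteristic equation: x² - x - 1 = 0; roots r₁ = \frac{1}{2} + \frac{\sqrt{5}}{2}, r₂ = \frac{1}{2} - \frac{\sqrt{5}}{2}.
General: F(n) = A·r₁^n + B·r₂^n. Solving with F(0)=0, F(1)=1 gives A = \frac{\sqrt{5}}{5}, B = - \frac{\sqrt{5}}{5}.
So F(n) = \frac{2^{- n} \sqrt{5} \left(- \left(1 - \sqrt{5}\right)^{n} + \left(1 + \sqrt{5}\right)^{n}\right)}{5}.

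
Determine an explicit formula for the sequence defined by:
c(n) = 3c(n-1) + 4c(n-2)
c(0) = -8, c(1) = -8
Characteristic equation: x² - 3x - 4 = 0, which factors as (x - (-1))(x - (4)) = 0.
Roots r₁ = -1, r₂ = 4 (distinct).
General solution: c(n) = A·(-1)^n + B·(4)^n.
From c(0) = -8: A + B = -8.
From c(1) = -8: -A + 4B = -8.
Solving: A = - \frac{24}{5}, B = - \frac{16}{5}.
So c(n) = - \frac{24 \left(-1\right)^{n}}{5} - \frac{16 \cdot 4^{n}}{5}.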